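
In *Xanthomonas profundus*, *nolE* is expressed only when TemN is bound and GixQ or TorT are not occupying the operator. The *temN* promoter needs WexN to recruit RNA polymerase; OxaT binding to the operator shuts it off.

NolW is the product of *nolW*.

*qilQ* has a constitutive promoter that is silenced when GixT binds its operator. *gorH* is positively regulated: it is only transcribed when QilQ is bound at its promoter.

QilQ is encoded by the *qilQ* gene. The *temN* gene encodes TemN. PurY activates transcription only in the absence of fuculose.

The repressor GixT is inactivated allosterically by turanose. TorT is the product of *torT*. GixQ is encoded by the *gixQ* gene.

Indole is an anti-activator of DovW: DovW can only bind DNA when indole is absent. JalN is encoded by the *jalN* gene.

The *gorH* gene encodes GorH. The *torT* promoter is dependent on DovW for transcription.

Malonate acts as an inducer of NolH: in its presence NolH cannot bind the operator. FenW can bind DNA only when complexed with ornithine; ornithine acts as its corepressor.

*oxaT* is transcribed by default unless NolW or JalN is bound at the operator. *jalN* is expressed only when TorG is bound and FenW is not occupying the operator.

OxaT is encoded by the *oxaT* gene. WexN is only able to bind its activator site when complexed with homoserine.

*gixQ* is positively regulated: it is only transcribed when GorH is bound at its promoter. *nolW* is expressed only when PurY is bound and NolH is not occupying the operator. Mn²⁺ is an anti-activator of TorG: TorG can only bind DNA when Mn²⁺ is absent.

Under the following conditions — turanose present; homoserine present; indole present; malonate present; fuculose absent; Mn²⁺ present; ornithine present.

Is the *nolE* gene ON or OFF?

Homoserine is present, so WexN is active.
Fuculose is absent, so PurY is active.
Malonate is present, so NolH is inactive.
No repressor is bound and PurY is active, so *nolW* is transcribed.
So NolW is produced and active.
Ornithine is present, so FenW is active.
Mn²⁺ is present, so TorG is inactive.
With repressor FenW bound, *jalN* is not transcribed.
So JalN is not produced.
With repressor NolW bound, *oxaT* is not transcribed.
So OxaT is not produced.
No repressor is bound and WexN is active, so *temN* is transcribed.
So TemN is produced and active.
Turanose is present, so GixT is inactive.
With no repressor bound, *qilQ* is transcribed.
So QilQ is produced and active.
No repressor is bound and QilQ is active, so *gorH* is transcribed.
So GorH is produced and active.
No repressor is bound and GorH is active, so *gixQ* is transcribed.
So GixQ is produced and active.
Indole is present, so DovW is inactive.
Required activator DovW is absent, so *torT* is not transcribed.
So TorT is not produced.
With repressor GixQ bound, *nolE* is not transcribed.

OFF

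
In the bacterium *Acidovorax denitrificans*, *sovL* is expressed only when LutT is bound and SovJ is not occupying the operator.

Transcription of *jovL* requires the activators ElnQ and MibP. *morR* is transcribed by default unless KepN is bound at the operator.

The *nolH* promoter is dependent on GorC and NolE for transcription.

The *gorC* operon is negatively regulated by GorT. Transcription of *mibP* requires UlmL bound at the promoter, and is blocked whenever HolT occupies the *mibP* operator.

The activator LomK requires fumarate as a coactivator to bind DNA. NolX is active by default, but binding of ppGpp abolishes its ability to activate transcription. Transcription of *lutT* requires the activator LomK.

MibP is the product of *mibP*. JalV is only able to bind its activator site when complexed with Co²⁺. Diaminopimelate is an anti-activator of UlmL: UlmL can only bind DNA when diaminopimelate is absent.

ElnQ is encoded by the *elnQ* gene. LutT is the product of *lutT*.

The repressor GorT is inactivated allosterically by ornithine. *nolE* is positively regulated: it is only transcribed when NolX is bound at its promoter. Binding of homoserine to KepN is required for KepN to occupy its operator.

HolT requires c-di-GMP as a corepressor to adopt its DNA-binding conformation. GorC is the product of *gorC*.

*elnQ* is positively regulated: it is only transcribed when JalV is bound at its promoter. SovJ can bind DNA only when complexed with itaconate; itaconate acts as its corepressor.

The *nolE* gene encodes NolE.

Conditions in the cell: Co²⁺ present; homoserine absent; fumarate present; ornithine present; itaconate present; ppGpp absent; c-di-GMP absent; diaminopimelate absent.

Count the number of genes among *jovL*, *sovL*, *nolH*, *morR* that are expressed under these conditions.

Co²⁺ is present, so JalV is active.
No repressor is bound and JalV is active, so *elnQ* is transcribed.
So ElnQ is produced and active.
Diaminopimelate is absent, so UlmL is active.
c-di-GMP is absent, so HolT is inactive.
No repressor is bound and UlmL is active, so *mibP* is transcribed.
So MibP is produced and active.
No repressor is bound and ElnQ and MibP are active, so *jovL* is transcribed.
→ *jovL* is ON.
Itaconate is present, so SovJ is active.
Fumarate is present, so LomK is active.
No repressor is bound and LomK is active, so *lutT* is transcribed.
So LutT is produced and active.
With repressor SovJ bound, *sovL* is not transcribed.
→ *sovL* is OFF.
Ornithine is present, so GorT is inactive.
With no repressor bound, *gorC* is transcribed.
So GorC is produced and active.
ppGpp is absent, so NolX is active.
No repressor is bound and NolX is active, so *nolE* is transcribed.
So NolE is produced and active.
No repressor is bound and GorC and NolE are active, so *nolH* is transcribed.
→ *nolH* is ON.
Homoserine is absent, so KepN is inactive.
With no repressor bound, *morR* is transcribed.
→ *morR* is ON.
3 of the 4 genes are transcribed.

3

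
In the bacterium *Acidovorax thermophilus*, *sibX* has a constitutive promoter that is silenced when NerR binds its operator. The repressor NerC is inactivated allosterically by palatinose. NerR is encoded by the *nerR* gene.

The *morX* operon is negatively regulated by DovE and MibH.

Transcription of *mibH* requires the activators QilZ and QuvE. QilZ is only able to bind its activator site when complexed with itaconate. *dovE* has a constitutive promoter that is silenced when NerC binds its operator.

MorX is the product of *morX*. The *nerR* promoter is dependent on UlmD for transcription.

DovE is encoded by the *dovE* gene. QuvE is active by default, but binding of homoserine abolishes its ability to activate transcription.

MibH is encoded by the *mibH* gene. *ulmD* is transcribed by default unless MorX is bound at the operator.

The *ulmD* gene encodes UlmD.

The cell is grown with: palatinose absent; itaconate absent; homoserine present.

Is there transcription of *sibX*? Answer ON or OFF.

Palatinose is absent, so NerC is active.
With repressor NerC bound, *dovE* is not transcribed.
So DovE is not produced.
Itaconate is absent, so QilZ is inactive.
Homoserine is present, so QuvE is inactive.
Required activator QilZ is absent, so *mibH* is not transcribed.
So MibH is not produced.
With no repressor bound, *morX* is transcribed.
So MorX is produced and active.
With repressor MorX bound, *ulmD* is not transcribed.
So UlmD is not produced.
Required activator UlmD is absent, so *nerR* is not transcribed.
So NerR is not produced.
With no repressor bound, *sibX* is transcribed.

ON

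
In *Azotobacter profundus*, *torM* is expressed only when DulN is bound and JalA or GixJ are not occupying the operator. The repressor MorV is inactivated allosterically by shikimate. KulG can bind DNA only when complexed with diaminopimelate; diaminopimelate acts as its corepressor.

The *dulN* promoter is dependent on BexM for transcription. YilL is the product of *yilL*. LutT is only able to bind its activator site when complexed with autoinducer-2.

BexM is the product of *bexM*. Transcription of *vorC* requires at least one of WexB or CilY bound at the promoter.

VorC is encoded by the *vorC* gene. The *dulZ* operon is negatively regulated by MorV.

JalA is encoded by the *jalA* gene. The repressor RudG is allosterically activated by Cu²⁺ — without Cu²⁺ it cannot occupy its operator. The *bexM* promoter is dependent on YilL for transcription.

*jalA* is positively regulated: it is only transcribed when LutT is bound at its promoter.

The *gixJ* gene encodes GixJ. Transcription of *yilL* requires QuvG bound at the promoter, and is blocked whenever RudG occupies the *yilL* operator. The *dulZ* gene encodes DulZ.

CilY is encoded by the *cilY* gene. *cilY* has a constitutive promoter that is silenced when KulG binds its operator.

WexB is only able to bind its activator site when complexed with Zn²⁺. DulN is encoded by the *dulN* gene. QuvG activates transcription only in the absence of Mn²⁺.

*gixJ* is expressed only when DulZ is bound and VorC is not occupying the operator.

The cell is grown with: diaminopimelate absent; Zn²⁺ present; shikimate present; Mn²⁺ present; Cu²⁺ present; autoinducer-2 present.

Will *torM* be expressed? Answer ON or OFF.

OFF

Autoinducer-2 is present, so LutT is active.
No repressor is bound and LutT is active, so *jalA* is transcribed.
So JalA is produced and active.
Mn²⁺ is present, so QuvG is inactive.
Cu²⁺ is present, so RudG is active.
With repressor RudG bound, *yilL* is not transcribed.
So YilL is not produced.
Required activator YilL is absent, so *bexM* is not transcribed.
So BexM is not produced.
Required activator BexM is absent, so *dulN* is not transcribed.
So DulN is not produced.
Zn²⁺ is present, so WexB is active.
Diaminopimelate is absent, so KulG is inactive.
With no repressor bound, *cilY* is transcribed.
So CilY is produced and active.
Activator WexB is present, so *vorC* is transcribed.
So VorC is produced and active.
Shikimate is present, so MorV is inactive.
With no repressor bound, *dulZ* is transcribed.
So DulZ is produced and active.
With repressor VorC bound, *gixJ* is not transcribed.
So GixJ is not produced.
With repressor JalA bound, *torM* is not transcribed.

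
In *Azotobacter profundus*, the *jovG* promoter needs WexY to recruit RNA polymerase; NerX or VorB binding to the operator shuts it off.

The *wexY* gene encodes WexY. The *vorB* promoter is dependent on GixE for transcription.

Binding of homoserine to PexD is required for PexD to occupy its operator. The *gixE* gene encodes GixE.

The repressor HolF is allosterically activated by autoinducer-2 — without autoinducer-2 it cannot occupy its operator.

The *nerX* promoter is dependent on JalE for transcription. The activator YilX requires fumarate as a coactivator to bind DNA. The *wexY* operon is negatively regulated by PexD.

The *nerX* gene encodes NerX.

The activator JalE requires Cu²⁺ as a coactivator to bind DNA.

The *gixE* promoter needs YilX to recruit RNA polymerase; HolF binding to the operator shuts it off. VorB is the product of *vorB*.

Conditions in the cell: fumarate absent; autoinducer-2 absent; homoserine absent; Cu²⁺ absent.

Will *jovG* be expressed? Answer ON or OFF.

ON

Cu²⁺ is absent, so JalE is inactive.
Required activator JalE is absent, so *nerX* is not transcribed.
So NerX is not produced.
Homoserine is absent, so PexD is inactive.
With no repressor bound, *wexY* is transcribed.
So WexY is produced and active.
Autoinducer-2 is absent, so HolF is inactive.
Fumarate is absent, so YilX is inactive.
Required activator YilX is absent, so *gixE* is not transcribed.
So GixE is not produced.
Required activator GixE is absent, so *vorB* is not transcribed.
So VorB is not produced.
No repressor is bound and WexY is active, so *jovG* is transcribed.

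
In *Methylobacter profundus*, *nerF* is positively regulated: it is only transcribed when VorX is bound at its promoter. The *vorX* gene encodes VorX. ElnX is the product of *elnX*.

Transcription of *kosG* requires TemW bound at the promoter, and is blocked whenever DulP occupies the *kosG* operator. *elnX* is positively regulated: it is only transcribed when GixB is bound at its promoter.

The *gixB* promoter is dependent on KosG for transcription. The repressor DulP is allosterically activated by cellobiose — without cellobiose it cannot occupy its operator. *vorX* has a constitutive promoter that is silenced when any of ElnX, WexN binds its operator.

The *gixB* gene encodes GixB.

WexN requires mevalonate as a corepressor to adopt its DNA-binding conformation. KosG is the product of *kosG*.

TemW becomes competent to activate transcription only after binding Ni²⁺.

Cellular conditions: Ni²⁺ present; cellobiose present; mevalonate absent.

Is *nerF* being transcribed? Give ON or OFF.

ON

Ni²⁺ is present, so TemW is active.
Cellobiose is present, so DulP is active.
With repressor DulP bound, *kosG* is not transcribed.
So KosG is not produced.
Required activator KosG is absent, so *gixB* is not transcribed.
So GixB is not produced.
Required activator GixB is absent, so *elnX* is not transcribed.
So ElnX is not produced.
Mevalonate is absent, so WexN is inactive.
With no repressor bound, *vorX* is transcribed.
So VorX is produced and active.
No repressor is bound and VorX is active, so *nerF* is transcribed.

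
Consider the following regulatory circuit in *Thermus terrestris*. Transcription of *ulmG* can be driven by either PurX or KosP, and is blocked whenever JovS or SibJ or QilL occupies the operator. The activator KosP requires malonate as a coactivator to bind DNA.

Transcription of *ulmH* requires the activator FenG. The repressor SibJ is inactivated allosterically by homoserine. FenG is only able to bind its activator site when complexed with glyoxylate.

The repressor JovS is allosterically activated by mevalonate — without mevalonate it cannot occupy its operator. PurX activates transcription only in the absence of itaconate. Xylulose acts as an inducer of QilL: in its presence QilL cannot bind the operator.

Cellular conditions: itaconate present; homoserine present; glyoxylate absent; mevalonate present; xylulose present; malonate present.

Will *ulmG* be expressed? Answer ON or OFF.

OFF

Mevalonate is present, so JovS is active.
Homoserine is present, so SibJ is inactive.
Itaconate is present, so PurX is inactive.
Xylulose is present, so QilL is inactive.
Malonate is present, so KosP is active.
With repressor JovS bound, *ulmG* is not transcribed.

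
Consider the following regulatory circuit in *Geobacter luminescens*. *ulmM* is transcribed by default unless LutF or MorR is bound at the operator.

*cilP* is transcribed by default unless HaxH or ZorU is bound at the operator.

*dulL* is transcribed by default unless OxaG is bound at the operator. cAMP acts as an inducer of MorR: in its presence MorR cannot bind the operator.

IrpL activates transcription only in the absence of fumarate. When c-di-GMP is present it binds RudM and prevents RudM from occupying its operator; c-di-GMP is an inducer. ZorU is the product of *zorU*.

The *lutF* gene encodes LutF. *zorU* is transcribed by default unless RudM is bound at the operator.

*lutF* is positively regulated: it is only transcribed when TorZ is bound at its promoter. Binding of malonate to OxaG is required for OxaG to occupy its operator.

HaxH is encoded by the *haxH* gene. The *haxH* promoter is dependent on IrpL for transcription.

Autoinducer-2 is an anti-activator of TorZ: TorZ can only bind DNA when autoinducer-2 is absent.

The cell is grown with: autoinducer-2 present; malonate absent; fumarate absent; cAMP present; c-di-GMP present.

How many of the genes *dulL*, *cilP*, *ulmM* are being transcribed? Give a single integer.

2

Malonate is absent, so OxaG is inactive.
With no repressor bound, *dulL* is transcribed.
→ *dulL* is ON.
Fumarate is absent, so IrpL is active.
No repressor is bound and IrpL is active, so *haxH* is transcribed.
So HaxH is produced and active.
c-di-GMP is present, so RudM is inactive.
With no repressor bound, *zorU* is transcribed.
So ZorU is produced and active.
With repressor HaxH bound, *cilP* is not transcribed.
→ *cilP* is OFF.
Autoinducer-2 is present, so TorZ is inactive.
Required activator TorZ is absent, so *lutF* is not transcribed.
So LutF is not produced.
cAMP is present, so MorR is inactive.
With no repressor bound, *ulmM* is transcribed.
→ *ulmM* is ON.
2 of the 3 genes are transcribed.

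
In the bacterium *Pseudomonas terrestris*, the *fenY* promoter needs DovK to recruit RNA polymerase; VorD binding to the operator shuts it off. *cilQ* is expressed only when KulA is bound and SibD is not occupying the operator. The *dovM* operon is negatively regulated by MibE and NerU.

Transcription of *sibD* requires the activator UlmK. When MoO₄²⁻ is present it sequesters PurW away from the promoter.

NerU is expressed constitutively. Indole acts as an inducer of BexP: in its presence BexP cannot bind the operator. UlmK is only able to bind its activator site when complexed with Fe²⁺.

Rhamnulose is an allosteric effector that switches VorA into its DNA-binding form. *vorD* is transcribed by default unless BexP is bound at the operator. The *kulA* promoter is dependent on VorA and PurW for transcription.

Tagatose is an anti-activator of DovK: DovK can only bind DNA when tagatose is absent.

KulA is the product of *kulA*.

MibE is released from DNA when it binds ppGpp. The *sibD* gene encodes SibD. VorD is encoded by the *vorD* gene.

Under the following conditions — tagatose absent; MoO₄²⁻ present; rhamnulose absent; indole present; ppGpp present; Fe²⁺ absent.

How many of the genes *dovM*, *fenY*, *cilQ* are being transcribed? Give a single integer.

ppGpp is present, so MibE is inactive.
NerU is produced constitutively and is active.
With repressor NerU bound, *dovM* is not transcribed.
→ *dovM* is OFF.
Tagatose is absent, so DovK is active.
Indole is present, so BexP is inactive.
With no repressor bound, *vorD* is transcribed.
So VorD is produced and active.
With repressor VorD bound, *fenY* is not transcribed.
→ *fenY* is OFF.
Fe²⁺ is absent, so UlmK is inactive.
Required activator UlmK is absent, so *sibD* is not transcribed.
So SibD is not produced.
Rhamnulose is absent, so VorA is inactive.
MoO₄²⁻ is present, so PurW is inactive.
Required activator VorA is absent, so *kulA* is not transcribed.
So KulA is not produced.
Required activator KulA is absent, so *cilQ* is not transcribed.
→ *cilQ* is OFF.
0 of the 3 genes are transcribed.

0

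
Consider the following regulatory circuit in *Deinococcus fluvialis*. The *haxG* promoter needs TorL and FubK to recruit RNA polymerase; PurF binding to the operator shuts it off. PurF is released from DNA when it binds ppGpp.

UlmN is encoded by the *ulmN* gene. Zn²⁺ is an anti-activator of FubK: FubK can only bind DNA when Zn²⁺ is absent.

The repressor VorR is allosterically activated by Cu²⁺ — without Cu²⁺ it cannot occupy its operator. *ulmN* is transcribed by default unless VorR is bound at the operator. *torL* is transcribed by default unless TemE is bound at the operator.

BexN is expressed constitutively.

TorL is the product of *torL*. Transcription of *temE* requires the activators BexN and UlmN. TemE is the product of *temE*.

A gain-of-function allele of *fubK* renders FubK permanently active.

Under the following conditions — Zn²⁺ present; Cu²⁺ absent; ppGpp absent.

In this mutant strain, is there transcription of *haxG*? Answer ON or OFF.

BexN is produced constitutively and is active.
Cu²⁺ is absent, so VorR is inactive.
With no repressor bound, *ulmN* is transcribed.
So UlmN is produced and active.
No repressor is bound and BexN and UlmN are active, so *temE* is transcribed.
So TemE is produced and active.
With repressor TemE bound, *torL* is not transcribed.
So TorL is not produced.
FubK is constitutively active in this strain.
ppGpp is absent, so PurF is active.
With repressor PurF bound, *haxG* is not transcribed.

OFF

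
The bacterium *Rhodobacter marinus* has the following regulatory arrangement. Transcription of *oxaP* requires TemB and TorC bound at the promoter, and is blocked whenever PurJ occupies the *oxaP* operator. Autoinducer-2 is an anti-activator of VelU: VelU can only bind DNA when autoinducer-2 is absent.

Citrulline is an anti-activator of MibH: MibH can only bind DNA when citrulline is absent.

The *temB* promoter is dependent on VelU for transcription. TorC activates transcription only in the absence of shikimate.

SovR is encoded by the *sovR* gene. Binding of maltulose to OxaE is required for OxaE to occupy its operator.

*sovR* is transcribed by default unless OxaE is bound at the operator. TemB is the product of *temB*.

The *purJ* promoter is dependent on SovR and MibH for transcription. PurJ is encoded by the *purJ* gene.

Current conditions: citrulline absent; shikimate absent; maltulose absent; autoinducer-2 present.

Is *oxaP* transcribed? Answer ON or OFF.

OFF

Maltulose is absent, so OxaE is inactive.
With no repressor bound, *sovR* is transcribed.
So SovR is produced and active.
Citrulline is absent, so MibH is active.
No repressor is bound and SovR and MibH are active, so *purJ* is transcribed.
So PurJ is produced and active.
Autoinducer-2 is present, so VelU is inactive.
Required activator VelU is absent, so *temB* is not transcribed.
So TemB is not produced.
Shikimate is absent, so TorC is active.
With repressor PurJ bound, *oxaP* is not transcribed.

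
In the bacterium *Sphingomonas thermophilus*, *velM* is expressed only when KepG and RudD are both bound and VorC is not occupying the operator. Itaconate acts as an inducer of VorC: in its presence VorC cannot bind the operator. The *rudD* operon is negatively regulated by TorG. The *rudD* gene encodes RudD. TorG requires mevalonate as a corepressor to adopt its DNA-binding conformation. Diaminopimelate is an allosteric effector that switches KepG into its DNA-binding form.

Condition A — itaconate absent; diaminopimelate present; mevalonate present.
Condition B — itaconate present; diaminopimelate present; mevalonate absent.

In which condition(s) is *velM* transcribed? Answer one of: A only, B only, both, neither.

Condition A:
Itaconate is absent, so VorC is active.
Diaminopimelate is present, so KepG is active.
Mevalonate is present, so TorG is active.
With repressor TorG bound, *rudD* is not transcribed.
So RudD is not produced.
With repressor VorC bound, *velM* is not transcribed.
→ *velM* is OFF in A.
Condition B:
Itaconate is present, so VorC is inactive.
Diaminopimelate is present, so KepG is active.
Mevalonate is absent, so TorG is inactive.
With no repressor bound, *rudD* is transcribed.
So RudD is produced and active.
No repressor is bound and KepG and RudD are active, so *velM* is transcribed.
→ *velM* is ON in B.

B only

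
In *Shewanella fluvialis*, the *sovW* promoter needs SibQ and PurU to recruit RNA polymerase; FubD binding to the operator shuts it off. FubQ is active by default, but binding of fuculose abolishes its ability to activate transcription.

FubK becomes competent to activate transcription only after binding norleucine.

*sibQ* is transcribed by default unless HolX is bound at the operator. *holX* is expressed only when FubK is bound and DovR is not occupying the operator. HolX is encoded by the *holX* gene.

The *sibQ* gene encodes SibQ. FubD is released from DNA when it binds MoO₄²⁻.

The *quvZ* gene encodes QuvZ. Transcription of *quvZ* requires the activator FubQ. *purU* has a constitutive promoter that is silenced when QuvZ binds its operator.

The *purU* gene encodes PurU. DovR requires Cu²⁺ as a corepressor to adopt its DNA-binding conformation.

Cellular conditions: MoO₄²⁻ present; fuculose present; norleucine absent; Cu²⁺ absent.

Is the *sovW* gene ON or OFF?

ON

MoO₄²⁻ is present, so FubD is inactive.
Cu²⁺ is absent, so DovR is inactive.
Norleucine is absent, so FubK is inactive.
Required activator FubK is absent, so *holX* is not transcribed.
So HolX is not produced.
With no repressor bound, *sibQ* is transcribed.
So SibQ is produced and active.
Fuculose is present, so FubQ is inactive.
Required activator FubQ is absent, so *quvZ* is not transcribed.
So QuvZ is not produced.
With no repressor bound, *purU* is transcribed.
So PurU is produced and active.
No repressor is bound and SibQ and PurU are active, so *sovW* is transcribed.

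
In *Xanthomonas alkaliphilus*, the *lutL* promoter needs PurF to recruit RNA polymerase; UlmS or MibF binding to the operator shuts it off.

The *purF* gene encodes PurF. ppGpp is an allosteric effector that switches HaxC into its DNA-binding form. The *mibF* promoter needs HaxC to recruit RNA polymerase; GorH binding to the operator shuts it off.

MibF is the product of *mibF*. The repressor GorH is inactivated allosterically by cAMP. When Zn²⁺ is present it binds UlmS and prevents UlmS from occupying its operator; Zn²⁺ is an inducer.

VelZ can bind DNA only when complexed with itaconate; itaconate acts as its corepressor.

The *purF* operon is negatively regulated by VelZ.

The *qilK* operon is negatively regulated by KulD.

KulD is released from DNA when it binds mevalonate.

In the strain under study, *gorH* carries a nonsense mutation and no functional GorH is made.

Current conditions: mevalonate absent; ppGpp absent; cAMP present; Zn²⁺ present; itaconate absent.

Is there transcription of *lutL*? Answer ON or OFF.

ON

Itaconate is absent, so VelZ is inactive.
With no repressor bound, *purF* is transcribed.
So PurF is produced and active.
Zn²⁺ is present, so UlmS is inactive.
ppGpp is absent, so HaxC is inactive.
GorH is non-functional in this strain, so it has no effect.
Required activator HaxC is absent, so *mibF* is not transcribed.
So MibF is not produced.
No repressor is bound and PurF is active, so *lutL* is transcribed.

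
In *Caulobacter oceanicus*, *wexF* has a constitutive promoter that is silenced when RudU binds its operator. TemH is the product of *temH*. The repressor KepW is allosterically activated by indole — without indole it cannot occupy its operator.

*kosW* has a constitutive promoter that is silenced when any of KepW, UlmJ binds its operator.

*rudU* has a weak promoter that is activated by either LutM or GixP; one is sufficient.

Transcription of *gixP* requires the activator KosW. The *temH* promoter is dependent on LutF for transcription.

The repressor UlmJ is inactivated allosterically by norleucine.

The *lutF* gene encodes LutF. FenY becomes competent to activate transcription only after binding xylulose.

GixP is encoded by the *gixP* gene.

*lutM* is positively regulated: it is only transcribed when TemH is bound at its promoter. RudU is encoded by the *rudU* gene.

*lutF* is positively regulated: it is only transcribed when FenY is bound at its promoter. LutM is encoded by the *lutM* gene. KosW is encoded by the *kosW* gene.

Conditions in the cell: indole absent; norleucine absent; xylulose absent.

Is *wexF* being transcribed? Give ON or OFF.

Xylulose is absent, so FenY is inactive.
Required activator FenY is absent, so *lutF* is not transcribed.
So LutF is not produced.
Required activator LutF is absent, so *temH* is not transcribed.
So TemH is not produced.
Required activator TemH is absent, so *lutM* is not transcribed.
So LutM is not produced.
Indole is absent, so KepW is inactive.
Norleucine is absent, so UlmJ is active.
With repressor UlmJ bound, *kosW* is not transcribed.
So KosW is not produced.
Required activator KosW is absent, so *gixP* is not transcribed.
So GixP is not produced.
No activator is available at the *rudU* promoter, so *rudU* is not transcribed.
So RudU is not produced.
With no repressor bound, *wexF* is transcribed.

ON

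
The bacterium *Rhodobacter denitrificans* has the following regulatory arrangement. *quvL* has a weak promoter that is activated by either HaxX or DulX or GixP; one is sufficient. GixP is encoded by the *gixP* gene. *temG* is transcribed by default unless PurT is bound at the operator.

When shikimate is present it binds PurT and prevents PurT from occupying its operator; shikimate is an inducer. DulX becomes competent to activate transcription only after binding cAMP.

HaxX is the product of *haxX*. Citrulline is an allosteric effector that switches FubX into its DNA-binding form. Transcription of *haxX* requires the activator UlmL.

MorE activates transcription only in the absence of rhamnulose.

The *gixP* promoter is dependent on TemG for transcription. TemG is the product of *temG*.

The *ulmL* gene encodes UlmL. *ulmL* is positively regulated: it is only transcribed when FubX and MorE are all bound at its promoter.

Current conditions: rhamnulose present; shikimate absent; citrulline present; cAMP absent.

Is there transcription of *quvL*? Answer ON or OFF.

Citrulline is present, so FubX is active.
Rhamnulose is present, so MorE is inactive.
Required activator MorE is absent, so *ulmL* is not transcribed.
So UlmL is not produced.
Required activator UlmL is absent, so *haxX* is not transcribed.
So HaxX is not produced.
cAMP is absent, so DulX is inactive.
Shikimate is absent, so PurT is active.
With repressor PurT bound, *temG* is not transcribed.
So TemG is not produced.
Required activator TemG is absent, so *gixP* is not transcribed.
So GixP is not produced.
No activator is available at the *quvL* promoter, so *quvL* is not transcribed.

OFF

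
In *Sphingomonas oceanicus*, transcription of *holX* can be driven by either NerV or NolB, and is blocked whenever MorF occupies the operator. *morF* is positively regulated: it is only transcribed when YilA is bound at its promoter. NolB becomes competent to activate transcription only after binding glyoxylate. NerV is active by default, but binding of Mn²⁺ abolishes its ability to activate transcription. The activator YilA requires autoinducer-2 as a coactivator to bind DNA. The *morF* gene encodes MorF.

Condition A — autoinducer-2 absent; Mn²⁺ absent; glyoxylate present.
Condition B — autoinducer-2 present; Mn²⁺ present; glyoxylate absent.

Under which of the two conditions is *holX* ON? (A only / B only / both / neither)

Condition A:
Autoinducer-2 is absent, so YilA is inactive.
Required activator YilA is absent, so *morF* is not transcribed.
So MorF is not produced.
Mn²⁺ is absent, so NerV is active.
Glyoxylate is present, so NolB is active.
Activator NerV is present, so *holX* is transcribed.
→ *holX* is ON in A.
Condition B:
Autoinducer-2 is present, so YilA is active.
No repressor is bound and YilA is active, so *morF* is transcribed.
So MorF is produced and active.
Mn²⁺ is present, so NerV is inactive.
Glyoxylate is absent, so NolB is inactive.
With repressor MorF bound, *holX* is not transcribed.
→ *holX* is OFF in B.

A only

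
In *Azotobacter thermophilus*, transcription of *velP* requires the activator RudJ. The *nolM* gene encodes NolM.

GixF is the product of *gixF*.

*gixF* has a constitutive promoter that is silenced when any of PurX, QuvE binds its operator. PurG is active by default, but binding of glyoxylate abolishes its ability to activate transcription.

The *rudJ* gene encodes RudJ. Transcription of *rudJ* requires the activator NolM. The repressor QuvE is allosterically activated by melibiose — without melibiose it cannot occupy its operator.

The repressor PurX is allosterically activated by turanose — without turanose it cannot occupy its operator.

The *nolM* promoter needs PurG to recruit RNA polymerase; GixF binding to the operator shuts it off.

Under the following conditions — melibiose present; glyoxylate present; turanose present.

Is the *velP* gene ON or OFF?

OFF

Turanose is present, so PurX is active.
Melibiose is present, so QuvE is active.
With repressor PurX bound, *gixF* is not transcribed.
So GixF is not produced.
Glyoxylate is present, so PurG is inactive.
Required activator PurG is absent, so *nolM* is not transcribed.
So NolM is not produced.
Required activator NolM is absent, so *rudJ* is not transcribed.
So RudJ is not produced.
Required activator RudJ is absent, so *velP* is not transcribed.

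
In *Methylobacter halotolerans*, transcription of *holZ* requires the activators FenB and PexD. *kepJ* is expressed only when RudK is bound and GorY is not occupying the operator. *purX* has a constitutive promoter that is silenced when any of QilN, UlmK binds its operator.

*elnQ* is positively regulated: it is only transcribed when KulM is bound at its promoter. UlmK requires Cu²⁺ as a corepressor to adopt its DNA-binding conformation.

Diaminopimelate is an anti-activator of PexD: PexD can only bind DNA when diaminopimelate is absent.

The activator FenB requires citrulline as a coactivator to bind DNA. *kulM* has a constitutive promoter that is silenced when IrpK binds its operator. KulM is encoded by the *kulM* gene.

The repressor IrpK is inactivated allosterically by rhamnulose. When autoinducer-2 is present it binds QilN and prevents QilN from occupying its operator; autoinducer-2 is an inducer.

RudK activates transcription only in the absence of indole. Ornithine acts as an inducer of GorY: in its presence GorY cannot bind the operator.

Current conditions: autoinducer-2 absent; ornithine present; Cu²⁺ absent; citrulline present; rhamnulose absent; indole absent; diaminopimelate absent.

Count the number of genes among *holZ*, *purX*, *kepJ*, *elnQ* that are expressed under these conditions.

Citrulline is present, so FenB is active.
Diaminopimelate is absent, so PexD is active.
No repressor is bound and FenB and PexD are active, so *holZ* is transcribed.
→ *holZ* is ON.
Autoinducer-2 is absent, so QilN is active.
Cu²⁺ is absent, so UlmK is inactive.
With repressor QilN bound, *purX* is not transcribed.
→ *purX* is OFF.
Indole is absent, so RudK is active.
Ornithine is present, so GorY is inactive.
No repressor is bound and RudK is active, so *kepJ* is transcribed.
→ *kepJ* is ON.
Rhamnulose is absent, so IrpK is active.
With repressor IrpK bound, *kulM* is not transcribed.
So KulM is not produced.
Required activator KulM is absent, so *elnQ* is not transcribed.
→ *elnQ* is OFF.
2 of the 4 genes are transcribed.

2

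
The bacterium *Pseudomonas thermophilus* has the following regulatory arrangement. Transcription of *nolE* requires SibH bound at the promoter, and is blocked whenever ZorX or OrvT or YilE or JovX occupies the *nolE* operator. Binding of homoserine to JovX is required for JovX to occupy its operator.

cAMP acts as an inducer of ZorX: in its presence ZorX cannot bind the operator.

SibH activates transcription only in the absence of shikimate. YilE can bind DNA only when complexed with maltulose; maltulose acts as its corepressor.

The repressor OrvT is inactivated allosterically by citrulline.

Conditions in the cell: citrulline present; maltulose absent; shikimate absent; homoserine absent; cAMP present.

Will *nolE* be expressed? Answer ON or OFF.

cAMP is present, so ZorX is inactive.
Citrulline is present, so OrvT is inactive.
Maltulose is absent, so YilE is inactive.
Homoserine is absent, so JovX is inactive.
Shikimate is absent, so SibH is active.
No repressor is bound and SibH is active, so *nolE* is transcribed.

ON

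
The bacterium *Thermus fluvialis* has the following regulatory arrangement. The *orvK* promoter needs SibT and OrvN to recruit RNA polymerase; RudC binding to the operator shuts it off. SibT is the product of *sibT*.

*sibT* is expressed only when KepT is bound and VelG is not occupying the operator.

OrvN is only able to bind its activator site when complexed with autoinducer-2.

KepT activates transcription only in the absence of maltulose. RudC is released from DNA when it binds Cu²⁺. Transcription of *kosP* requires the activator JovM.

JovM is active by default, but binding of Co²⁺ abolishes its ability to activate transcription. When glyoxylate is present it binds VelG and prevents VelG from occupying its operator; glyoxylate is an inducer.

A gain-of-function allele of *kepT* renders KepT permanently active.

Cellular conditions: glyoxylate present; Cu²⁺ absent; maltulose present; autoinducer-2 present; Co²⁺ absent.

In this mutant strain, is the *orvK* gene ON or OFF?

OFF

Glyoxylate is present, so VelG is inactive.
KepT is constitutively active in this strain.
No repressor is bound and KepT is active, so *sibT* is transcribed.
So SibT is produced and active.
Autoinducer-2 is present, so OrvN is active.
Cu²⁺ is absent, so RudC is active.
With repressor RudC bound, *orvK* is not transcribed.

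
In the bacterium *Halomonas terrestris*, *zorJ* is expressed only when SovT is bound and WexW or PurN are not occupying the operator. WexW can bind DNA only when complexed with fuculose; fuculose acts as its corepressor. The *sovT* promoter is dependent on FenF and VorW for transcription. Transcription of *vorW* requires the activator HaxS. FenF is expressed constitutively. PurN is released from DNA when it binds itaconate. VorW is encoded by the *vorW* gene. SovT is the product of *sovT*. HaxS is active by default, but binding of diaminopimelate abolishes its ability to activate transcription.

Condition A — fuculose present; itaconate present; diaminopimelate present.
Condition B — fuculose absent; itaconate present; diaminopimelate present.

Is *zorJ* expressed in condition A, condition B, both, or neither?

Condition A:
Fuculose is present, so WexW is active.
Itaconate is present, so PurN is inactive.
FenF is produced constitutively and is active.
Diaminopimelate is present, so HaxS is inactive.
Required activator HaxS is absent, so *vorW* is not transcribed.
So VorW is not produced.
Required activator VorW is absent, so *sovT* is not transcribed.
So SovT is not produced.
With repressor WexW bound, *zorJ* is not transcribed.
→ *zorJ* is OFF in A.
Condition B:
Fuculose is absent, so WexW is inactive.
Itaconate is present, so PurN is inactive.
FenF is produced constitutively and is active.
Diaminopimelate is present, so HaxS is inactive.
Required activator HaxS is absent, so *vorW* is not transcribed.
So VorW is not produced.
Required activator VorW is absent, so *sovT* is not transcribed.
So SovT is not produced.
Required activator SovT is absent, so *zorJ* is not transcribed.
→ *zorJ* is OFF in B.

neither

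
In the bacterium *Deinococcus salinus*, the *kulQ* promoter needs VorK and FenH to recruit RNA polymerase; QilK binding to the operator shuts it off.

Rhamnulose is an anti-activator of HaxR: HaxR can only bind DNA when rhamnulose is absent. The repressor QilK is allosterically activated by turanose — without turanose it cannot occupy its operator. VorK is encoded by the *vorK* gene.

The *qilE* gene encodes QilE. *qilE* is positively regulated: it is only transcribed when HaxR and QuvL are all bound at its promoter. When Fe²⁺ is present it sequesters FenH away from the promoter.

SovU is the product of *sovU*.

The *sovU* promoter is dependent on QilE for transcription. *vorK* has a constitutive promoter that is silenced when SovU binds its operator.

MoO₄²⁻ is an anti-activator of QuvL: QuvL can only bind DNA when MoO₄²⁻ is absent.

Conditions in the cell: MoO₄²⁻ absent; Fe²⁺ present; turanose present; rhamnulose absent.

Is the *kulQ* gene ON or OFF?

Rhamnulose is absent, so HaxR is active.
MoO₄²⁻ is absent, so QuvL is active.
No repressor is bound and HaxR and QuvL are active, so *qilE* is transcribed.
So QilE is produced and active.
No repressor is bound and QilE is active, so *sovU* is transcribed.
So SovU is produced and active.
With repressor SovU bound, *vorK* is not transcribed.
So VorK is not produced.
Fe²⁺ is present, so FenH is inactive.
Turanose is present, so QilK is active.
With repressor QilK bound, *kulQ* is not transcribed.

OFF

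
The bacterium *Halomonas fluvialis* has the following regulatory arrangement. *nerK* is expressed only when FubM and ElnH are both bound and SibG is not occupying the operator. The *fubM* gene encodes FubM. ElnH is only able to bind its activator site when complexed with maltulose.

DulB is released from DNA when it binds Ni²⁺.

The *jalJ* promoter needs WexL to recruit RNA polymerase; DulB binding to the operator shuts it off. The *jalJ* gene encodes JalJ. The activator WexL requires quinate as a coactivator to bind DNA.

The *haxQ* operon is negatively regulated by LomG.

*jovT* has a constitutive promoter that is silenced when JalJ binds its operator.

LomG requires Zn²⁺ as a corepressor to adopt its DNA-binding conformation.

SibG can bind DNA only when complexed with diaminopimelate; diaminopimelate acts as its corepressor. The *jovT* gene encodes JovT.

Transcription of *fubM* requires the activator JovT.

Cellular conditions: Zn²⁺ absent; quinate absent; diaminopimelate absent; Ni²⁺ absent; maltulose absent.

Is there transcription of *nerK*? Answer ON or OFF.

Diaminopimelate is absent, so SibG is inactive.
Ni²⁺ is absent, so DulB is active.
Quinate is absent, so WexL is inactive.
With repressor DulB bound, *jalJ* is not transcribed.
So JalJ is not produced.
With no repressor bound, *jovT* is transcribed.
So JovT is produced and active.
No repressor is bound and JovT is active, so *fubM* is transcribed.
So FubM is produced and active.
Maltulose is absent, so ElnH is inactive.
Required activator ElnH is absent, so *nerK* is not transcribed.

OFF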